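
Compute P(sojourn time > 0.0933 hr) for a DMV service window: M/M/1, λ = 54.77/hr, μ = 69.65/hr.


W ~ Exponential(μ−λ) for M/M/1.
μ − λ = 69.65 − 54.77 = 14.8800
P(W > t) = e^{−(μ−λ)t} = e^{−1.3883} = 0.249498

Final: 0.249498


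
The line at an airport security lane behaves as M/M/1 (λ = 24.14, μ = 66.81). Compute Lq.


ρ = 24.14/66.81 = 0.3613
Lq = ρ²/(1−ρ) = 0.1306/0.6387 = 0.2044

Final: 0.2044


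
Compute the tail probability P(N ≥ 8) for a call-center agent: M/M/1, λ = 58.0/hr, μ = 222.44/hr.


ρ = 58.0/222.44 = 0.2607
P(N ≥ n) = ρ^n = 0.2607^8 = 0.00002137

Final: 0.00002137


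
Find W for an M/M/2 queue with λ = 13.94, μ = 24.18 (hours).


a = 0.5765; ρ = 0.2883; P₀ = 0.552488
Lq = P₀·a^c·ρ/(c!(1−ρ)²) = 0.05224
Wq = Lq/λ = 0.05224/13.94 = 0.003748 hr
W = Wq + 1/μ = 0.003748 + 0.04136 = 0.04510 hr

Final: 0.04510 hr


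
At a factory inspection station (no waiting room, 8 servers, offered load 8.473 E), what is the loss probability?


B(c,a) = (a^c/c!) / Σ_{k=0}^{c} a^k/k!
a^8/8! = 658.835706
Σ terms (k=0..8): 1.00000 + 8.47300 + 35.89586 + 101.38189 + 214.75218 + 363.91905 + 513.91435 + 622.05661 + 658.83571 = 2520.228640
B = 658.835706/2520.228640 = 0.261419

Final: 0.261419


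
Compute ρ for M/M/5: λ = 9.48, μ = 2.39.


ρ = λ/(cμ) = 9.48/(5·2.39) = 9.48/11.95 = 0.7933

Final: 0.7933


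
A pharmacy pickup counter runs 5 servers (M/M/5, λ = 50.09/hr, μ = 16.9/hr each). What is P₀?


a = λ/μ = 50.09/16.9 = 2.9639; ρ = a/c = 0.5928
Σ_{k=0}^{4} a^k/k! (terms k=0..4) = 1.00000 + 2.96391 + 4.39237 + 4.33952 + 3.21548 = 15.91127
Tail: a^5/(5!(1−ρ)) = 228.72921/(120·0.4072) = 4.68072
P₀ = 1/(15.91127 + 4.68072) = 1/20.59199 = 0.048563

Final: 0.048563


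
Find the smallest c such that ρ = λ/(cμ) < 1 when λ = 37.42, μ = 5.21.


Stability requires cμ > λ ⇔ c > λ/μ.
λ/μ = 37.42/5.21 = 7.1823
Minimum integer c = ⌊7.1823⌋ + 1 = 8
Check: 8·5.21 = 41.68 > 37.42, while 7·5.21 = 36.47 ≤ 37.42

Final: 8 servers


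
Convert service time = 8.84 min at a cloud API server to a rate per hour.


μ = 1/(service time) in consistent units.
1 hour = 60 min, so μ = 60/8.84 = 6.7873 per hour

Final: 6.7873 /hr


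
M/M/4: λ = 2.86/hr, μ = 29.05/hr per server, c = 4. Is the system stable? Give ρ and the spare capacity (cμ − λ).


Total capacity cμ = 4·29.05 = 116.20/hr
ρ = λ/(cμ) = 2.86/116.20 = 0.02461
Stable ⇔ ρ < 1: YES
Spare capacity = cμ − λ = 116.20 − 2.86 = 113.34/hr

Final: ρ = 0.02461; stable; margin = 113.34/hr


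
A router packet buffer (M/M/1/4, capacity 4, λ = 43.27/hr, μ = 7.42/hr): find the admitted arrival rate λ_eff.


ρ = 5.8315; P_K = (1−ρ)ρ^4/(1−ρ^5) = 0.828641
λ_eff = λ(1 − P_K) = 43.27·(1 − 0.828641) = 43.27·0.171359 = 7.4147 /hr

Final: 7.4147 /hr


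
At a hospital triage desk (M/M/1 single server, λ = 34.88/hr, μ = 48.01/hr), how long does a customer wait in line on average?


ρ = 34.88/48.01 = 0.7265
Wq = ρ/(μ−λ) = 0.7265/(48.01 − 34.88) = 0.7265/13.13 = 0.05533 hr

Final: 0.05533 hr


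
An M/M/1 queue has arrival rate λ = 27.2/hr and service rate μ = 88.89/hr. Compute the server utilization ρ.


ρ = λ/μ = 27.2/88.89 = 0.3060

Final: 0.3060


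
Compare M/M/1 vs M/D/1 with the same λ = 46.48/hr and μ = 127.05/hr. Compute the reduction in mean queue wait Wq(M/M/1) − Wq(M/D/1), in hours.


ρ = 46.48/127.05 = 0.3658
Wq(M/M/1) = ρ/(μ−λ) = 0.3658/80.57 = 0.004541 hr
Wq(M/D/1) = ρ/(2(μ−λ)) = 0.002270 hr
Savings = 0.004541 − 0.002270 = 0.002270 hr

Final: 0.002270 hr


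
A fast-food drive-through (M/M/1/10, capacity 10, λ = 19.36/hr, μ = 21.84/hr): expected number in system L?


ρ = 19.36/21.84 = 0.8864
L = ρ[1 − (K+1)ρ^K + Kρ^(K+1)] / [(1−ρ)(1−ρ^(K+1))]
Numerator: 0.8864·(1 − 11·0.299590 + 10·0.265571) = 0.319313
Denominator: (0.1136)·(0.734429) = 0.083397
L = 0.319313/0.083397 = 3.8288

Final: 3.8288


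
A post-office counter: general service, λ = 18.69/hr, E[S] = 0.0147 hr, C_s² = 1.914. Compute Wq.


ρ = λ·E[S] = 18.69·0.0147 = 0.2747
E[S²] = E[S]²(1+C_s²) = 0.0147²·(1+1.914) = 0.0006297
Wq = λ·E[S²]/(2(1−ρ)) = 18.69·0.0006297/(2·0.7253) = 0.008114 hr

Final: 0.008114 hr


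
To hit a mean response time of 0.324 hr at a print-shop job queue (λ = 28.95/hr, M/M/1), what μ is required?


W = 1/(μ−λ) ⇒ μ − λ = 1/W = 1/0.324 = 3.0864
μ = λ + 1/W = 28.95 + 3.0864 = 32.0364 per hr

Final: 32.0364 /hr


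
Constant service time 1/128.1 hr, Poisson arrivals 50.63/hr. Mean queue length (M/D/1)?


ρ = 50.63/128.1 = 0.3952
M/D/1: Lq = ρ²/(2(1−ρ)) = 0.1562/(2·0.6048) = 0.12915

Final: 0.12915


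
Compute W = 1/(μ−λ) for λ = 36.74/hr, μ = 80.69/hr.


W = 1/(μ−λ) = 1/(80.69 − 36.74) = 1/43.95 = 0.02275 hr

Final: 0.02275 hr


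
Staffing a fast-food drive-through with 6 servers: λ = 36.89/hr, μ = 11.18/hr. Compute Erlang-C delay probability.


a = λ/μ = 3.2996; ρ = a/6 = 0.5499
P₀ = 0.035826 (from M/M/c formula)
C(c,a) = [a^c/(c!(1−ρ))]·P₀ = [1290.62808/(720·0.4501)]·0.035826
= 3.98289·0.035826 = 0.142691

Final: 0.142691


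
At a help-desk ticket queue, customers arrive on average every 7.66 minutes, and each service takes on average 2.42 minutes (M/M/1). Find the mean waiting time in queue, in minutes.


λ = 60/7.66 = 7.8329 /hr
μ = 60/2.42 = 24.7934 /hr
ρ = λ/μ = 7.8329/24.7934 = 0.3159
Wq = ρ/(μ−λ) = 0.3159/(24.7934−7.8329) = 0.01863 hr
In minutes: 0.01863·60 = 1.118 min

Final: 1.118 min


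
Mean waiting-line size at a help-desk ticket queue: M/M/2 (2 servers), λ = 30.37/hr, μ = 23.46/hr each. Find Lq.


a = λ/μ = 1.2945; ρ = a/2 = 0.6473
P₀ = 0.214129
Lq = P₀·a^c·ρ / (c!·(1−ρ)²) = 0.214129·1.67584·0.6473/(2·0.12442)
= 0.93344

Final: 0.93344


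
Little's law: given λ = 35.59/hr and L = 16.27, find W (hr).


W = L/λ = 16.27/35.59 = 0.4572 hr

Final: 0.4572 hr


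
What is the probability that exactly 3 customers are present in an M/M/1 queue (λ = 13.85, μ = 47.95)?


ρ = 13.85/47.95 = 0.2888
P_n = (1−ρ)·ρ^n = (1 − 0.2888)·0.2888^3 = 0.7112·0.024098 = 0.017138

Final: 0.017138


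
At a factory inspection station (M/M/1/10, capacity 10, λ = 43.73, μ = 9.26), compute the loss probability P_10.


ρ = λ/μ = 43.73/9.26 = 4.7225
P_K = (1−ρ)ρ^K/(1−ρ^(K+1)) = (-3.7225·5516770.361932)/(1 − 26052739.516986)
= -20535969.155054/-26052738.516986 = 0.788246

Final: 0.788246


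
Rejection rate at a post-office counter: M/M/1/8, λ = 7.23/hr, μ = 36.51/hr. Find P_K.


ρ = λ/μ = 7.23/36.51 = 0.1980
P_K = (1−ρ)ρ^K/(1−ρ^(K+1)) = (0.8020·0.000002365)/(1 − 0.0000004683)
= 0.000001897/1.000000 = 0.000001897

Final: 0.000001897


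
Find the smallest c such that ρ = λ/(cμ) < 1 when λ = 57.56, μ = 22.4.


Stability requires cμ > λ ⇔ c > λ/μ.
λ/μ = 57.56/22.4 = 2.5696
Minimum integer c = ⌊2.5696⌋ + 1 = 3
Check: 3·22.4 = 67.20 > 57.56, while 2·22.4 = 44.80 ≤ 57.56

Final: 3 servers


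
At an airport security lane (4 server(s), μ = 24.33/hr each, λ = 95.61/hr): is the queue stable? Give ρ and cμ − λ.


Total capacity cμ = 4·24.33 = 97.32/hr
ρ = λ/(cμ) = 95.61/97.32 = 0.9824
Stable ⇔ ρ < 1: YES
Spare capacity = cμ − λ = 97.32 − 95.61 = 1.71/hr

Final: ρ = 0.9824; stable; margin = 1.71/hr


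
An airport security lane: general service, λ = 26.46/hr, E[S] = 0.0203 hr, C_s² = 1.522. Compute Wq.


ρ = λ·E[S] = 26.46·0.0203 = 0.5371
E[S²] = E[S]²(1+C_s²) = 0.0203²·(1+1.522) = 0.001039
Wq = λ·E[S²]/(2(1−ρ)) = 26.46·0.001039/(2·0.4629) = 0.02971 hr

Final: 0.02971 hr


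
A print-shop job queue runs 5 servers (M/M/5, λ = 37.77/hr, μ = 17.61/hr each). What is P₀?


a = λ/μ = 37.77/17.61 = 2.1448; ρ = a/c = 0.4290
Σ_{k=0}^{4} a^k/k! (terms k=0..4) = 1.00000 + 2.14480 + 2.30009 + 1.64442 + 0.88174 = 7.97105
Tail: a^5/(5!(1−ρ)) = 45.38770/(120·0.5710) = 0.66236
P₀ = 1/(7.97105 + 0.66236) = 1/8.63340 = 0.115829

Final: 0.115829


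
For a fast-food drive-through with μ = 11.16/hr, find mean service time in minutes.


Mean service time = 1/μ = 1/11.16 hour = 0.08961 hour
In minutes: 0.08961 × 60 = 5.3763 min

Final: 5.3763 min


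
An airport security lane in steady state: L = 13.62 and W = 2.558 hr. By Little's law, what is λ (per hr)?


λ = L/W = 13.62/2.558 = 5.3245 /hr

Final: 5.3245 /hr


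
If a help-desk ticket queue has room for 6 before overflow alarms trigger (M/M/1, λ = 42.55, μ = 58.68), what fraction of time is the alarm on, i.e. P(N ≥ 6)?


ρ = 42.55/58.68 = 0.7251
P(N ≥ n) = ρ^n = 0.7251^6 = 0.145364

Final: 0.145364


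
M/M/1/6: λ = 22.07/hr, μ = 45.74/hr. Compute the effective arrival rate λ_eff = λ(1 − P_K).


ρ = 0.4825; P_K = (1−ρ)ρ^6/(1−ρ^7) = 0.006570
λ_eff = λ(1 − P_K) = 22.07·(1 − 0.006570) = 22.07·0.993430 = 21.9250 /hr

Final: 21.9250 /hr


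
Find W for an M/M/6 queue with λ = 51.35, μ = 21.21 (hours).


a = 2.4210; ρ = 0.4035; P₀ = 0.088415
Lq = P₀·a^c·ρ/(c!(1−ρ)²) = 0.02804
Wq = Lq/λ = 0.02804/51.35 = 0.0005461 hr
W = Wq + 1/μ = 0.0005461 + 0.04715 = 0.04769 hr

Final: 0.04769 hr


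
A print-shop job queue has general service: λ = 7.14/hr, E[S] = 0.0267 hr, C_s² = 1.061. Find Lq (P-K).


ρ = λ·E[S] = 7.14·0.0267 = 0.1906
Lq = ρ²(1+C_s²)/(2(1−ρ)) = 0.03634·(1+1.061)/(2·0.8094)
= 0.03634·2.0610/1.6187 = 0.04627

Final: 0.04627


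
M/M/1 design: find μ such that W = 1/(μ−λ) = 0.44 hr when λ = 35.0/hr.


W = 1/(μ−λ) ⇒ μ − λ = 1/W = 1/0.44 = 2.2727
μ = λ + 1/W = 35.0 + 2.2727 = 37.2727 per hr

Final: 37.2727 /hr


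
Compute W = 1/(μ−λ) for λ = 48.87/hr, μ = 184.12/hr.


W = 1/(μ−λ) = 1/(184.12 − 48.87) = 1/135.25 = 0.007394 hr

Final: 0.007394 hr


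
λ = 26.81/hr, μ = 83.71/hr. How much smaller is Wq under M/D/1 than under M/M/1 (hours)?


ρ = 26.81/83.71 = 0.3203
Wq(M/M/1) = ρ/(μ−λ) = 0.3203/56.90 = 0.005629 hr
Wq(M/D/1) = ρ/(2(μ−λ)) = 0.002814 hr
Savings = 0.005629 − 0.002814 = 0.002814 hr

Final: 0.002814 hr


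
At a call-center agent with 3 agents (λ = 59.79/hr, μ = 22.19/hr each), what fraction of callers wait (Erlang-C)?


a = λ/μ = 2.6945; ρ = a/3 = 0.8982
P₀ = 0.025422 (from M/M/c formula)
C(c,a) = [a^c/(c!(1−ρ))]·P₀ = [19.56202/(6·0.1018)]·0.025422
= 32.01189·0.025422 = 0.813798

Final: 0.813798


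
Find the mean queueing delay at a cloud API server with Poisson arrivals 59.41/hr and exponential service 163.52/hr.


ρ = 59.41/163.52 = 0.3633
Wq = ρ/(μ−λ) = 0.3633/(163.52 − 59.41) = 0.3633/104.11 = 0.003490 hr

Final: 0.003490 hr


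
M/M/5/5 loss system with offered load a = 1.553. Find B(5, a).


B(c,a) = (a^c/c!) / Σ_{k=0}^{c} a^k/k!
a^5/5! = 0.075279
Σ terms (k=0..5): 1.00000 + 1.55300 + 1.20590 + 0.62426 + 0.24237 + 0.07528 = 4.700808
B = 0.075279/4.700808 = 0.016014

Final: 0.016014


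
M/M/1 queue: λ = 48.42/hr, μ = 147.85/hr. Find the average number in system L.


ρ = λ/μ = 48.42/147.85 = 0.3275
L = ρ/(1−ρ) = 0.3275/(1 − 0.3275) = 0.3275/0.6725 = 0.4870

Final: 0.4870


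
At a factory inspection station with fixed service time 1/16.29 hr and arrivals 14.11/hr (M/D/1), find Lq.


ρ = 14.11/16.29 = 0.8662
M/D/1: Lq = ρ²/(2(1−ρ)) = 0.7503/(2·0.1338) = 2.80315

Final: 2.80315


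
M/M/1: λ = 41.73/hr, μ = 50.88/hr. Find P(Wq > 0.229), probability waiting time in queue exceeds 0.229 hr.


ρ = 41.73/50.88 = 0.8202
P(Wq > t) = ρ·e^{−(μ−λ)t} = 0.8202·e^{−2.0954}
= 0.8202·0.123027 = 0.100903

Final: 0.100903


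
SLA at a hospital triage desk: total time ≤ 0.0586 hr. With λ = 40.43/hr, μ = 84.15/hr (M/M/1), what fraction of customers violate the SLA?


W ~ Exponential(μ−λ) for M/M/1.
μ − λ = 84.15 − 40.43 = 43.7200
P(W > t) = e^{−(μ−λ)t} = e^{−2.5620} = 0.077151

Final: 0.077151


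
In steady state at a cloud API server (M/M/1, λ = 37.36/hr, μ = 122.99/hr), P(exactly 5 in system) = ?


ρ = 37.36/122.99 = 0.3038
P_n = (1−ρ)·ρ^n = (1 − 0.3038)·0.3038^5 = 0.6962·0.002586 = 0.001801

Final: 0.001801


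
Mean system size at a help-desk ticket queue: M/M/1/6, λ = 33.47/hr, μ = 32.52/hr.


ρ = 33.47/32.52 = 1.0292
L = ρ[1 − (K+1)ρ^K + Kρ^(K+1)] / [(1−ρ)(1−ρ^(K+1))]
Numerator: 1.0292·(1 − 7·1.188587 + 6·1.223309) = 0.020321
Denominator: (-0.02921)·(-0.223309) = 0.006523
L = 0.020321/0.006523 = 3.1151

Final: 3.1151


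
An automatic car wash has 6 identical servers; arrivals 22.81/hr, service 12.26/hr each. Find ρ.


ρ = λ/(cμ) = 22.81/(6·12.26) = 22.81/73.56 = 0.3101

Final: 0.3101


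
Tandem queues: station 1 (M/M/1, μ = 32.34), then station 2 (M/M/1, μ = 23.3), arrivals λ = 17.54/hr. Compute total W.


Each node sees arrival rate λ = 17.54/hr (tandem ⇒ throughput preserved).
W₁ = 1/(μ₁−λ) = 1/(32.34−17.54) = 0.06757 hr
W₂ = 1/(μ₂−λ) = 1/(23.3−17.54) = 0.17361 hr
W_total = W₁ + W₂ = 0.06757 + 0.17361 = 0.24118 hr

Final: 0.24118 hr


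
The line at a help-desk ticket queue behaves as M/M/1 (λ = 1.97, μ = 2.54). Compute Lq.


ρ = 1.97/2.54 = 0.7756
Lq = ρ²/(1−ρ) = 0.6015/0.2244 = 2.6805

Final: 2.6805


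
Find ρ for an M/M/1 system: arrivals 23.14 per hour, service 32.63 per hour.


ρ = λ/μ = 23.14/32.63 = 0.7092

Final: 0.7092


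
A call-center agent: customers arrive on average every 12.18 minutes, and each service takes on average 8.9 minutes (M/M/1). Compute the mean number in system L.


λ = 60/12.18 = 4.9261 /hr
μ = 60/8.9 = 6.7416 /hr
ρ = λ/μ = 4.9261/6.7416 = 0.7307
L = ρ/(1−ρ) = 0.7307/0.2693 = 2.7134

Final: 2.7134


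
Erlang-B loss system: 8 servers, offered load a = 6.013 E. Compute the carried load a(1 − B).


B(8,6.013) = 0.122597 (Erlang-B)
Carried load = a(1 − B) = 6.013·(1 − 0.122597) = 6.013·0.877403 = 5.2758 E

Final: 5.2758 Erlangs


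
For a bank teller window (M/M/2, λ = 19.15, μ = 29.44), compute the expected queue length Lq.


a = λ/μ = 0.6505; ρ = a/2 = 0.3252
P₀ = 0.509163
Lq = P₀·a^c·ρ / (c!·(1−ρ)²) = 0.509163·0.42312·0.3252/(2·0.45530)
= 0.07695

Final: 0.07695


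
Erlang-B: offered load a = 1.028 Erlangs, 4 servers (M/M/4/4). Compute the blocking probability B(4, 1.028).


B(c,a) = (a^c/c!) / Σ_{k=0}^{c} a^k/k!
a^4/4! = 0.046533
Σ terms (k=0..4): 1.00000 + 1.02800 + 0.52839 + 0.18106 + 0.04653 = 2.783987
B = 0.046533/2.783987 = 0.016715

Final: 0.016715


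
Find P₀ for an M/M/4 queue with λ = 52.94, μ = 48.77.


a = λ/μ = 52.94/48.77 = 1.0855; ρ = a/c = 0.2714
Σ_{k=0}^{3} a^k/k! (terms k=0..3) = 1.00000 + 1.08550 + 0.58916 + 0.21318 = 2.88784
Tail: a^4/(4!(1−ρ)) = 1.38843/(24·0.7286) = 0.07940
P₀ = 1/(2.88784 + 0.07940) = 1/2.96724 = 0.337014

Final: 0.337014


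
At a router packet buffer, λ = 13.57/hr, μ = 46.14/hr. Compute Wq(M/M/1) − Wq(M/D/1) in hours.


ρ = 13.57/46.14 = 0.2941
Wq(M/M/1) = ρ/(μ−λ) = 0.2941/32.57 = 0.009030 hr
Wq(M/D/1) = ρ/(2(μ−λ)) = 0.004515 hr
Savings = 0.009030 − 0.004515 = 0.004515 hr

Final: 0.004515 hr


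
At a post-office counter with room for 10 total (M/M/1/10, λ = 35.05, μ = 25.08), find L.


ρ = 35.05/25.08 = 1.3975
L = ρ[1 − (K+1)ρ^K + Kρ^(K+1)] / [(1−ρ)(1−ρ^(K+1))]
Numerator: 1.3975·(1 − 11·28.418745 + 10·39.715990) = 119.563683
Denominator: (-0.3975)·(-38.715990) = 15.390687
L = 119.563683/15.390687 = 7.7686

Final: 7.7686


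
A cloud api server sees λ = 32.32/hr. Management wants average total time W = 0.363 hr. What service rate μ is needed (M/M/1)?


W = 1/(μ−λ) ⇒ μ − λ = 1/W = 1/0.363 = 2.7548
μ = λ + 1/W = 32.32 + 2.7548 = 35.0748 per hr

Final: 35.0748 /hr


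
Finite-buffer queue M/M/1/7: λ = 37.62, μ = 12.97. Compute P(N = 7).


ρ = λ/μ = 37.62/12.97 = 2.9005
P_K = (1−ρ)ρ^K/(1−ρ^(K+1)) = (-1.9005·1727.236098)/(1 − 5009.916886)
= -3282.680788/-5008.916886 = 0.655367

Final: 0.655367


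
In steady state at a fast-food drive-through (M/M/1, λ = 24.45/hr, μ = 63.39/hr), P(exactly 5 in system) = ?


ρ = 24.45/63.39 = 0.3857
P_n = (1−ρ)·ρ^n = (1 − 0.3857)·0.3857^5 = 0.6143·0.008537 = 0.005244

Final: 0.005244


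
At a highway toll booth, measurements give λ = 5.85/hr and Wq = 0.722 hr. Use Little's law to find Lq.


Lq = λWq = 5.85·0.722 = 4.2237

Final: 4.2237


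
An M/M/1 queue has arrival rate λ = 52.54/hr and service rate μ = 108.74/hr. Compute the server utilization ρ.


ρ = λ/μ = 52.54/108.74 = 0.4832

Final: 0.4832


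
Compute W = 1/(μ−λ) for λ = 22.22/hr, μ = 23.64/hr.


W = 1/(μ−λ) = 1/(23.64 − 22.22) = 1/1.42 = 0.7042 hr

Final: 0.7042 hr


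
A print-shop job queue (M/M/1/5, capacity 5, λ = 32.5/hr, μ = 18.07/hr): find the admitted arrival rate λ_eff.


ρ = 1.7986; P_K = (1−ρ)ρ^5/(1−ρ^6) = 0.457516
λ_eff = λ(1 − P_K) = 32.5·(1 − 0.457516) = 32.5·0.542484 = 17.6307 /hr

Final: 17.6307 /hr


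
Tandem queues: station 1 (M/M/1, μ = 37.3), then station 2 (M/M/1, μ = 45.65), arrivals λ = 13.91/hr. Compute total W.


Each node sees arrival rate λ = 13.91/hr (tandem ⇒ throughput preserved).
W₁ = 1/(μ₁−λ) = 1/(37.3−13.91) = 0.04275 hr
W₂ = 1/(μ₂−λ) = 1/(45.65−13.91) = 0.03151 hr
W_total = W₁ + W₂ = 0.04275 + 0.03151 = 0.07426 hr

Final: 0.07426 hr


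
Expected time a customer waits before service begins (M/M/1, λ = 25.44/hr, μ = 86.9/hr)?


ρ = 25.44/86.9 = 0.2928
Wq = ρ/(μ−λ) = 0.2928/(86.9 − 25.44) = 0.2928/61.46 = 0.004763 hr

Final: 0.004763 hr


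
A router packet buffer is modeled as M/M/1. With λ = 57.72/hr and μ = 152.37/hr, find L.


ρ = λ/μ = 57.72/152.37 = 0.3788
L = ρ/(1−ρ) = 0.3788/(1 − 0.3788) = 0.3788/0.6212 = 0.6098

Final: 0.6098


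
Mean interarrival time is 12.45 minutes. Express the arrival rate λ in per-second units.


λ = 1/(interarrival time) in consistent units.
1 second = 0.0166667 min, so λ = 0.0166667/12.45 = 0.001339 per second

Final: 0.001339 /sec


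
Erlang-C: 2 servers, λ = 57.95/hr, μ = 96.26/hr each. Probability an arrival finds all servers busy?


a = λ/μ = 0.6020; ρ = a/2 = 0.3010
P₀ = 0.537270 (from M/M/c formula)
C(c,a) = [a^c/(c!(1−ρ))]·P₀ = [0.36242/(2·0.6990)]·0.537270
= 0.25925·0.537270 = 0.139285

Final: 0.139285


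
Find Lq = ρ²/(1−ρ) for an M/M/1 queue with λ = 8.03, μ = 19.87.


ρ = 8.03/19.87 = 0.4041
Lq = ρ²/(1−ρ) = 0.1633/0.5959 = 0.2741

Final: 0.2741


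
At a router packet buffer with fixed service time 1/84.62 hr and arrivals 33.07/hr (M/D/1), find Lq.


ρ = 33.07/84.62 = 0.3908
M/D/1: Lq = ρ²/(2(1−ρ)) = 0.1527/(2·0.6092) = 0.12535

Final: 0.12535


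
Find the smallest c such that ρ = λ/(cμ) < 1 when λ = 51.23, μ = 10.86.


Stability requires cμ > λ ⇔ c > λ/μ.
λ/μ = 51.23/10.86 = 4.7173
Minimum integer c = ⌊4.7173⌋ + 1 = 5
Check: 5·10.86 = 54.30 > 51.23, while 4·10.86 = 43.44 ≤ 51.23

Final: 5 servers


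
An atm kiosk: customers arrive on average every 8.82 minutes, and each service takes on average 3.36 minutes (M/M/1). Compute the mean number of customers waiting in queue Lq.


λ = 60/8.82 = 6.8027 /hr
μ = 60/3.36 = 17.8571 /hr
ρ = λ/μ = 6.8027/17.8571 = 0.3810
Lq = ρ²/(1−ρ) = 0.1451/0.6190 = 0.2344

Final: 0.2344


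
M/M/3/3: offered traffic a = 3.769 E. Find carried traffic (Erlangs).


B(3,3.769) = 0.429109 (Erlang-B)
Carried load = a(1 − B) = 3.769·(1 − 0.429109) = 3.769·0.570891 = 2.1517 E

Final: 2.1517 Erlangs


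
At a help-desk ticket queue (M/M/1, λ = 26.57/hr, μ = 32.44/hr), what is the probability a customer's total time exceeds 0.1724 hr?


W ~ Exponential(μ−λ) for M/M/1.
μ − λ = 32.44 − 26.57 = 5.8700
P(W > t) = e^{−(μ−λ)t} = e^{−1.0120} = 0.363496

Final: 0.363496


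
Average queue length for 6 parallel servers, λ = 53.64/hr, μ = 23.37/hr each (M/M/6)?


a = λ/μ = 2.2953; ρ = a/6 = 0.3825
P₀ = 0.100394
Lq = P₀·a^c·ρ / (c!·(1−ρ)²) = 0.100394·146.21110·0.3825/(720·0.38125)
= 0.02046

Final: 0.02046


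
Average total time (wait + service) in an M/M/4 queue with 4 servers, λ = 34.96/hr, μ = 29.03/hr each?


a = 1.2043; ρ = 0.3011; P₀ = 0.298875
Lq = P₀·a^c·ρ/(c!(1−ρ)²) = 0.01614
Wq = Lq/λ = 0.01614/34.96 = 0.0004617 hr
W = Wq + 1/μ = 0.0004617 + 0.03445 = 0.03491 hr

Final: 0.03491 hr


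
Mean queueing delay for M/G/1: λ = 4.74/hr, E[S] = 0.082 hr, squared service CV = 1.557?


ρ = λ·E[S] = 4.74·0.082 = 0.3887
E[S²] = E[S]²(1+C_s²) = 0.082²·(1+1.557) = 0.017193
Wq = λ·E[S²]/(2(1−ρ)) = 4.74·0.017193/(2·0.6113) = 0.06666 hr

Final: 0.06666 hr


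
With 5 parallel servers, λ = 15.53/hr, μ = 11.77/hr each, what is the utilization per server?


ρ = λ/(cμ) = 15.53/(5·11.77) = 15.53/58.85 = 0.2639

Final: 0.2639


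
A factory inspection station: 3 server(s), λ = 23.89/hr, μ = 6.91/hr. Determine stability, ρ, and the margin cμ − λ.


Total capacity cμ = 3·6.91 = 20.73/hr
ρ = λ/(cμ) = 23.89/20.73 = 1.1524
Stable ⇔ ρ < 1: NO
Spare capacity = cμ − λ = 20.73 − 23.89 = -3.16/hr

Final: ρ = 1.1524; unstable; margin = -3.16/hr


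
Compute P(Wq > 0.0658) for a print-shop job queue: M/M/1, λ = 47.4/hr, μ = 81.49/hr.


ρ = 47.4/81.49 = 0.5817
P(Wq > t) = ρ·e^{−(μ−λ)t} = 0.5817·e^{−2.2431}
= 0.5817·0.106127 = 0.061730

Final: 0.061730


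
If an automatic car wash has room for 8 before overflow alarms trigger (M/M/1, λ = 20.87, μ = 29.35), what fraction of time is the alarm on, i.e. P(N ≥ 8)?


ρ = 20.87/29.35 = 0.7111
P(N ≥ n) = ρ^n = 0.7111^8 = 0.065360

Final: 0.065360


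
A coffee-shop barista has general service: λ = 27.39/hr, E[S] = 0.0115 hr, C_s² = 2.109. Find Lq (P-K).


ρ = λ·E[S] = 27.39·0.0115 = 0.3150
Lq = ρ²(1+C_s²)/(2(1−ρ)) = 0.09922·(1+2.109)/(2·0.6850)
= 0.09922·3.1090/1.3700 = 0.22515

Final: 0.22515


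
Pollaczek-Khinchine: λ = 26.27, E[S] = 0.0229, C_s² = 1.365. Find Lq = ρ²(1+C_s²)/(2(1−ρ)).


ρ = λ·E[S] = 26.27·0.0229 = 0.6016
Lq = ρ²(1+C_s²)/(2(1−ρ)) = 0.3619·(1+1.365)/(2·0.3984)
= 0.3619·2.3650/0.7968 = 1.07412

Final: 1.07412


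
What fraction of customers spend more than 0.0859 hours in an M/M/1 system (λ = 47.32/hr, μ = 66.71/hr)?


W ~ Exponential(μ−λ) for M/M/1.
μ − λ = 66.71 − 47.32 = 19.3900
P(W > t) = e^{−(μ−λ)t} = e^{−1.6656} = 0.189077

Final: 0.189077


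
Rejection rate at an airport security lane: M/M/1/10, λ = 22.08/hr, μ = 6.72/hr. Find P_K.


ρ = λ/μ = 22.08/6.72 = 3.2857
P_K = (1−ρ)ρ^K/(1−ρ^(K+1)) = (-2.2857·146655.366657)/(1 − 481867.633302)
= -335212.266645/-481866.633302 = 0.695654

Final: 0.695654


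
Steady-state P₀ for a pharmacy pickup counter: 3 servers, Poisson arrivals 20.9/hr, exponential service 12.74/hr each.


a = λ/μ = 20.9/12.74 = 1.6405; ρ = a/c = 0.5468
Σ_{k=0}^{2} a^k/k! (terms k=0..2) = 1.00000 + 1.64050 + 1.34562 = 3.98613
Tail: a^3/(3!(1−ρ)) = 4.41500/(6·0.4532) = 1.62376
P₀ = 1/(3.98613 + 1.62376) = 1/5.60989 = 0.178257

Final: 0.178257


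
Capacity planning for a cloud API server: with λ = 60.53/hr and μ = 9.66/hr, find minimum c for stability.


Stability requires cμ > λ ⇔ c > λ/μ.
λ/μ = 60.53/9.66 = 6.2660
Minimum integer c = ⌊6.2660⌋ + 1 = 7
Check: 7·9.66 = 67.62 > 60.53, while 6·9.66 = 57.96 ≤ 60.53

Final: 7 servers


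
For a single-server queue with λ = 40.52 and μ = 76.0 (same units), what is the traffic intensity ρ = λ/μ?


ρ = λ/μ = 40.52/76.0 = 0.5332

Final: 0.5332


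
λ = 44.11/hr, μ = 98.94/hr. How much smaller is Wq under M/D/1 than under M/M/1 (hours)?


ρ = 44.11/98.94 = 0.4458
Wq(M/M/1) = ρ/(μ−λ) = 0.4458/54.83 = 0.008131 hr
Wq(M/D/1) = ρ/(2(μ−λ)) = 0.004066 hr
Savings = 0.008131 − 0.004066 = 0.004066 hr

Final: 0.004066 hr


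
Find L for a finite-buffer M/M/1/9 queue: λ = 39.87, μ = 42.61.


ρ = 39.87/42.61 = 0.9357
L = ρ[1 − (K+1)ρ^K + Kρ^(K+1)] / [(1−ρ)(1−ρ^(K+1))]
Numerator: 0.9357·(1 − 10·0.549810 + 9·0.514455) = 0.123507
Denominator: (0.06430)·(0.485545) = 0.031223
L = 0.123507/0.031223 = 3.9557

Final: 3.9557


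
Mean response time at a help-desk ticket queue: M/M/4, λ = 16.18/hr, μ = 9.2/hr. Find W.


a = 1.7587; ρ = 0.4397; P₀ = 0.168827
Lq = P₀·a^c·ρ/(c!(1−ρ)²) = 0.09424
Wq = Lq/λ = 0.09424/16.18 = 0.005825 hr
W = Wq + 1/μ = 0.005825 + 0.10870 = 0.11452 hr

Final: 0.11452 hr


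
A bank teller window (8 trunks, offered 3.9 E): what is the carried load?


B(8,3.9) = 0.027376 (Erlang-B)
Carried load = a(1 − B) = 3.9·(1 − 0.027376) = 3.9·0.972624 = 3.7932 E

Final: 3.7932 Erlangs


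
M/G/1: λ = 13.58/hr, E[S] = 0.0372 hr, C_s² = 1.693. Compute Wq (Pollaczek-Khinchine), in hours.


ρ = λ·E[S] = 13.58·0.0372 = 0.5052
E[S²] = E[S]²(1+C_s²) = 0.0372²·(1+1.693) = 0.003727
Wq = λ·E[S²]/(2(1−ρ)) = 13.58·0.003727/(2·0.4948) = 0.05114 hr

Final: 0.05114 hr


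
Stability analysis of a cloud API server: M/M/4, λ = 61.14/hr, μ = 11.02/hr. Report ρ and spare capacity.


Total capacity cμ = 4·11.02 = 44.08/hr
ρ = λ/(cμ) = 61.14/44.08 = 1.3870
Stable ⇔ ρ < 1: NO
Spare capacity = cμ − λ = 44.08 − 61.14 = -17.06/hr

Final: ρ = 1.3870; unstable; margin = -17.06/hr


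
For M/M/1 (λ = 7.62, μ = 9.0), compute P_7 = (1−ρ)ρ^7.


ρ = 7.62/9.0 = 0.8467
P_n = (1−ρ)·ρ^n = (1 − 0.8467)·0.8467^7 = 0.1533·0.311880 = 0.047822

Final: 0.047822


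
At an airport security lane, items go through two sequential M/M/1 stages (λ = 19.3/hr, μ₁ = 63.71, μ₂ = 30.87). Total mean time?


Each node sees arrival rate λ = 19.3/hr (tandem ⇒ throughput preserved).
W₁ = 1/(μ₁−λ) = 1/(63.71−19.3) = 0.02252 hr
W₂ = 1/(μ₂−λ) = 1/(30.87−19.3) = 0.08643 hr
W_total = W₁ + W₂ = 0.02252 + 0.08643 = 0.10895 hr

Final: 0.10895 hr


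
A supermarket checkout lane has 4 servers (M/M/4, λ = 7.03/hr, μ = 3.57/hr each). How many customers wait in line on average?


a = λ/μ = 1.9692; ρ = a/4 = 0.4923
P₀ = 0.134867
Lq = P₀·a^c·ρ / (c!·(1−ρ)²) = 0.134867·15.03656·0.4923/(24·0.25776)
= 0.16138

Final: 0.16138


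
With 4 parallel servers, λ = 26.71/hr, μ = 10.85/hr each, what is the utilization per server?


ρ = λ/(cμ) = 26.71/(4·10.85) = 26.71/43.40 = 0.6154

Final: 0.6154


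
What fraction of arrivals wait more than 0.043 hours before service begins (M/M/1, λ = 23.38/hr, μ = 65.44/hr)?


ρ = 23.38/65.44 = 0.3573
P(Wq > t) = ρ·e^{−(μ−λ)t} = 0.3573·e^{−1.8086}
= 0.3573·0.163887 = 0.058552

Final: 0.058552


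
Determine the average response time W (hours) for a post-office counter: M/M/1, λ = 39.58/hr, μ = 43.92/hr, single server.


W = 1/(μ−λ) = 1/(43.92 − 39.58) = 1/4.34 = 0.2304 hr

Final: 0.2304 hr


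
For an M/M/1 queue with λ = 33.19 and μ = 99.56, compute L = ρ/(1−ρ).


ρ = λ/μ = 33.19/99.56 = 0.3334
L = ρ/(1−ρ) = 0.3334/(1 − 0.3334) = 0.3334/0.6666 = 0.5001

Final: 0.5001


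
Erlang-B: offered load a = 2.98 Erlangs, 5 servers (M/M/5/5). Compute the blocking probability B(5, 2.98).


B(c,a) = (a^c/c!) / Σ_{k=0}^{c} a^k/k!
a^5/5! = 1.958394
Σ terms (k=0..5): 1.00000 + 2.98000 + 4.44020 + 4.41060 + 3.28590 + 1.95839 = 18.075089
B = 1.958394/18.075089 = 0.108348

Final: 0.108348


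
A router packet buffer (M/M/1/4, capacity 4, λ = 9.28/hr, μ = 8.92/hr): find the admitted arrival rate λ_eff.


ρ = 1.0404; P_K = (1−ρ)ρ^4/(1−ρ^5) = 0.216131
λ_eff = λ(1 − P_K) = 9.28·(1 − 0.216131) = 9.28·0.783869 = 7.2743 /hr

Final: 7.2743 /hr


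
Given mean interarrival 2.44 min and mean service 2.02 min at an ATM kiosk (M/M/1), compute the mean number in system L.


λ = 60/2.44 = 24.5902 /hr
μ = 60/2.02 = 29.7030 /hr
ρ = λ/μ = 24.5902/29.7030 = 0.8279
L = ρ/(1−ρ) = 0.8279/0.1721 = 4.8095

Final: 4.8095


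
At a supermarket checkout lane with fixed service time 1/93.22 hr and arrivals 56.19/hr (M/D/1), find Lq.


ρ = 56.19/93.22 = 0.6028
M/D/1: Lq = ρ²/(2(1−ρ)) = 0.3633/(2·0.3972) = 0.45733

Final: 0.45733


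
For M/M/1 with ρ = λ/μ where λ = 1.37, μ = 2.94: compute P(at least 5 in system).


ρ = 1.37/2.94 = 0.4660
P(N ≥ n) = ρ^n = 0.4660^5 = 0.021972

Final: 0.021972


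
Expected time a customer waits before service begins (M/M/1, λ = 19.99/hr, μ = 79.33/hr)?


ρ = 19.99/79.33 = 0.2520
Wq = ρ/(μ−λ) = 0.2520/(79.33 − 19.99) = 0.2520/59.34 = 0.004246 hr

Final: 0.004246 hr


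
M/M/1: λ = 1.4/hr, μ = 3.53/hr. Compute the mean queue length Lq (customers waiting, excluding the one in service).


ρ = 1.4/3.53 = 0.3966
Lq = ρ²/(1−ρ) = 0.1573/0.6034 = 0.2607

Final: 0.2607


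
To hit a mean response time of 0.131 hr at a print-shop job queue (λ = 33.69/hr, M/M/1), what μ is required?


W = 1/(μ−λ) ⇒ μ − λ = 1/W = 1/0.131 = 7.6336
μ = λ + 1/W = 33.69 + 7.6336 = 41.3236 per hr

Final: 41.3236 /hr


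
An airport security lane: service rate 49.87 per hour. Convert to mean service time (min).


Mean service time = 1/μ = 1/49.87 hour = 0.02005 hour
In minutes: 0.02005 × 60 = 1.2031 min

Final: 1.2031 min


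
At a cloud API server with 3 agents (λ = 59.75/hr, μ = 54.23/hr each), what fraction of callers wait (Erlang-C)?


a = λ/μ = 1.1018; ρ = a/3 = 0.3673
P₀ = 0.326684 (from M/M/c formula)
C(c,a) = [a^c/(c!(1−ρ))]·P₀ = [1.33750/(6·0.6327)]·0.326684
= 0.35231·0.326684 = 0.115093

Final: 0.115093


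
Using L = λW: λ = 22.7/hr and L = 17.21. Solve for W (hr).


W = L/λ = 17.21/22.7 = 0.7581 hr

Final: 0.7581 hr


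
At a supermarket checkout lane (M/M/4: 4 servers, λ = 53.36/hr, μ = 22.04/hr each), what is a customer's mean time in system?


a = 2.4211; ρ = 0.6053; P₀ = 0.081014
Lq = P₀·a^c·ρ/(c!(1−ρ)²) = 0.45050
Wq = Lq/λ = 0.45050/53.36 = 0.008443 hr
W = Wq + 1/μ = 0.008443 + 0.04537 = 0.05381 hr

Final: 0.05381 hr


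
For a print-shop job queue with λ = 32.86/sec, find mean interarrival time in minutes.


Mean interarrival time = 1/λ = 1/32.86 second = 0.03043 second
In minutes: 0.03043 × 0.0166667 = 0.0005072 min

Final: 0.0005072 min


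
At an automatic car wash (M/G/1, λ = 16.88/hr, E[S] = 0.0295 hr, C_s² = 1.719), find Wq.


ρ = λ·E[S] = 16.88·0.0295 = 0.4980
E[S²] = E[S]²(1+C_s²) = 0.0295²·(1+1.719) = 0.002366
Wq = λ·E[S²]/(2(1−ρ)) = 16.88·0.002366/(2·0.5020) = 0.03978 hr

Final: 0.03978 hr


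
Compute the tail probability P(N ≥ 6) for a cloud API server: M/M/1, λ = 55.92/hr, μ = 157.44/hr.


ρ = 55.92/157.44 = 0.3552
P(N ≥ n) = ρ^n = 0.3552^6 = 0.002008

Final: 0.002008


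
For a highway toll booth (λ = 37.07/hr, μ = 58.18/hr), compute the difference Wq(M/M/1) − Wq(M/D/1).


ρ = 37.07/58.18 = 0.6372
Wq(M/M/1) = ρ/(μ−λ) = 0.6372/21.11 = 0.03018 hr
Wq(M/D/1) = ρ/(2(μ−λ)) = 0.01509 hr
Savings = 0.03018 − 0.01509 = 0.01509 hr

Final: 0.01509 hr


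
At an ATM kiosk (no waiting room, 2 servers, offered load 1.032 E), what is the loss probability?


B(c,a) = (a^c/c!) / Σ_{k=0}^{c} a^k/k!
a^2/2! = 0.532512
Σ terms (k=0..2): 1.00000 + 1.03200 + 0.53251 = 2.564512
B = 0.532512/2.564512 = 0.207647

Final: 0.207647


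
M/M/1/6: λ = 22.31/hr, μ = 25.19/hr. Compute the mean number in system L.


ρ = 22.31/25.19 = 0.8857
L = ρ[1 − (K+1)ρ^K + Kρ^(K+1)] / [(1−ρ)(1−ρ^(K+1))]
Numerator: 0.8857·(1 − 7·0.482646 + 6·0.427464) = 0.164970
Denominator: (0.1143)·(0.572536) = 0.065459
L = 0.164970/0.065459 = 2.5202

Final: 2.5202


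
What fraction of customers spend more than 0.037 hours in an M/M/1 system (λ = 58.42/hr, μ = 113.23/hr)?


W ~ Exponential(μ−λ) for M/M/1.
μ − λ = 113.23 − 58.42 = 54.8100
P(W > t) = e^{−(μ−λ)t} = e^{−2.0280} = 0.131602

Final: 0.131602


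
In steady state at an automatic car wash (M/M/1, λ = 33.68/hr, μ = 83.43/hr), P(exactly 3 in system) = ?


ρ = 33.68/83.43 = 0.4037
P_n = (1−ρ)·ρ^n = (1 − 0.4037)·0.4037^3 = 0.5963·0.065788 = 0.039230

Final: 0.039230


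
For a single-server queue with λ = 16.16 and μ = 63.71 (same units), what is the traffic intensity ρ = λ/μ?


ρ = λ/μ = 16.16/63.71 = 0.2536

Final: 0.2536


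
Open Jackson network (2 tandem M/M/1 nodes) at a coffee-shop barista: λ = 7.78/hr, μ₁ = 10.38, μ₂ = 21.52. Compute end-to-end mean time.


Each node sees arrival rate λ = 7.78/hr (tandem ⇒ throughput preserved).
W₁ = 1/(μ₁−λ) = 1/(10.38−7.78) = 0.38462 hr
W₂ = 1/(μ₂−λ) = 1/(21.52−7.78) = 0.07278 hr
W_total = W₁ + W₂ = 0.38462 + 0.07278 = 0.45740 hr

Final: 0.45740 hr


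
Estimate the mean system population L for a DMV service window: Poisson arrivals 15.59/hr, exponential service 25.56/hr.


ρ = λ/μ = 15.59/25.56 = 0.6099
L = ρ/(1−ρ) = 0.6099/(1 − 0.6099) = 0.6099/0.3901 = 1.5637

Final: 1.5637


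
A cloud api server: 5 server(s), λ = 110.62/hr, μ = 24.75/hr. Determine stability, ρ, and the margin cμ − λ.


Total capacity cμ = 5·24.75 = 123.75/hr
ρ = λ/(cμ) = 110.62/123.75 = 0.8939
Stable ⇔ ρ < 1: YES
Spare capacity = cμ − λ = 123.75 − 110.62 = 13.13/hr

Final: ρ = 0.8939; stable; margin = 13.13/hr


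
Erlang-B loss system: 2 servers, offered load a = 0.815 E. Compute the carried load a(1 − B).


B(2,0.815) = 0.154679 (Erlang-B)
Carried load = a(1 − B) = 0.815·(1 − 0.154679) = 0.815·0.845321 = 0.6889 E

Final: 0.6889 Erlangs


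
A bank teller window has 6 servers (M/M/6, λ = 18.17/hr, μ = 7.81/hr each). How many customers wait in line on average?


a = λ/μ = 2.3265; ρ = a/6 = 0.3878
P₀ = 0.097277
Lq = P₀·a^c·ρ / (c!·(1−ρ)²) = 0.097277·158.57085·0.3878/(720·0.37485)
= 0.02216

Final: 0.02216


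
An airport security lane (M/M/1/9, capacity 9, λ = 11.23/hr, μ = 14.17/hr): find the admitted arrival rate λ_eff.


ρ = 0.7925; P_K = (1−ρ)ρ^9/(1−ρ^10) = 0.028362
λ_eff = λ(1 − P_K) = 11.23·(1 − 0.028362) = 11.23·0.971638 = 10.9115 /hr

Final: 10.9115 /hr


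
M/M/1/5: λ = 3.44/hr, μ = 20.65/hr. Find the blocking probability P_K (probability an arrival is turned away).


ρ = λ/μ = 3.44/20.65 = 0.1666
P_K = (1−ρ)ρ^K/(1−ρ^(K+1)) = (0.8334·0.0001283)/(1 − 0.00002137)
= 0.0001069/0.999979 = 0.0001069

Final: 0.0001069


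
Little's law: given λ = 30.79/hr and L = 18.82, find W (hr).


W = L/λ = 18.82/30.79 = 0.6112 hr

Final: 0.6112 hr


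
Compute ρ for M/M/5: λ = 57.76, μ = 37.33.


ρ = λ/(cμ) = 57.76/(5·37.33) = 57.76/186.65 = 0.3095

Final: 0.3095


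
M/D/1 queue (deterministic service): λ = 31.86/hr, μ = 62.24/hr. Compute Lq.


ρ = 31.86/62.24 = 0.5119
M/D/1: Lq = ρ²/(2(1−ρ)) = 0.2620/(2·0.4881) = 0.26841

Final: 0.26841


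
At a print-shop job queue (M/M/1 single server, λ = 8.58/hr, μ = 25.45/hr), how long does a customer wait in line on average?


ρ = 8.58/25.45 = 0.3371
Wq = ρ/(μ−λ) = 0.3371/(25.45 − 8.58) = 0.3371/16.87 = 0.01998 hr

Final: 0.01998 hr


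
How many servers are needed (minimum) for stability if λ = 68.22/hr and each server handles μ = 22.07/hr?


Stability requires cμ > λ ⇔ c > λ/μ.
λ/μ = 68.22/22.07 = 3.0911
Minimum integer c = ⌊3.0911⌋ + 1 = 4
Check: 4·22.07 = 88.28 > 68.22, while 3·22.07 = 66.21 ≤ 68.22

Final: 4 servers


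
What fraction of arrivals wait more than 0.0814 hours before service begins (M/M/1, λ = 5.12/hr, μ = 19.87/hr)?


ρ = 5.12/19.87 = 0.2577
P(Wq > t) = ρ·e^{−(μ−λ)t} = 0.2577·e^{−1.2006}
= 0.2577·0.300998 = 0.077560

Final: 0.077560


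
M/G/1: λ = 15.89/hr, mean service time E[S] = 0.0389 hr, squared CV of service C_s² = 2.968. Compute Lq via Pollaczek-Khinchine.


ρ = λ·E[S] = 15.89·0.0389 = 0.6181
Lq = ρ²(1+C_s²)/(2(1−ρ)) = 0.3821·(1+2.968)/(2·0.3819)
= 0.3821·3.9680/0.7638 = 1.98501

Final: 1.98501


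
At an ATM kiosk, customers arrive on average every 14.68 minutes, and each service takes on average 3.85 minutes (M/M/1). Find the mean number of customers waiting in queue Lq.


λ = 60/14.68 = 4.0872 /hr
μ = 60/3.85 = 15.5844 /hr
ρ = λ/μ = 4.0872/15.5844 = 0.2623
Lq = ρ²/(1−ρ) = 0.06878/0.7377 = 0.09323

Final: 0.09323


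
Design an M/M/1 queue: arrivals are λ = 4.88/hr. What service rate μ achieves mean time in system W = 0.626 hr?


W = 1/(μ−λ) ⇒ μ − λ = 1/W = 1/0.626 = 1.5974
μ = λ + 1/W = 4.88 + 1.5974 = 6.4774 per hr

Final: 6.4774 /hr


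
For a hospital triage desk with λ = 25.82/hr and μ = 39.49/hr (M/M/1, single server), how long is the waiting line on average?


ρ = 25.82/39.49 = 0.6538
Lq = ρ²/(1−ρ) = 0.4275/0.3462 = 1.2350

Final: 1.2350


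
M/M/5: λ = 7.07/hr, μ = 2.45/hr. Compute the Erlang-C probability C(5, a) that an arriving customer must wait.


a = λ/μ = 2.8857; ρ = a/5 = 0.5771
P₀ = 0.052945 (from M/M/c formula)
C(c,a) = [a^c/(c!(1−ρ))]·P₀ = [200.10901/(120·0.4229)]·0.052945
= 3.94359·0.052945 = 0.208795

Final: 0.208795


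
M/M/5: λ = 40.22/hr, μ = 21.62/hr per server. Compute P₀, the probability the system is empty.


a = λ/μ = 40.22/21.62 = 1.8603; ρ = a/c = 0.3721
Σ_{k=0}^{4} a^k/k! (terms k=0..4) = 1.00000 + 1.86031 + 1.73039 + 1.07302 + 0.49904 = 6.16276
Tail: a^5/(5!(1−ρ)) = 22.28086/(120·0.6279) = 0.29569
P₀ = 1/(6.16276 + 0.29569) = 1/6.45845 = 0.154836

Final: 0.154836


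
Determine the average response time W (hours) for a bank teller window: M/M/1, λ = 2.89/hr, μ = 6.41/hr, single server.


W = 1/(μ−λ) = 1/(6.41 − 2.89) = 1/3.52 = 0.2841 hr

Final: 0.2841 hr


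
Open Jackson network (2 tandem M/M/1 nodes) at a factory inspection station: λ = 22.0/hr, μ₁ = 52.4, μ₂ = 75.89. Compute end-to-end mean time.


Each node sees arrival rate λ = 22.0/hr (tandem ⇒ throughput preserved).
W₁ = 1/(μ₁−λ) = 1/(52.4−22.0) = 0.03289 hr
W₂ = 1/(μ₂−λ) = 1/(75.89−22.0) = 0.01856 hr
W_total = W₁ + W₂ = 0.03289 + 0.01856 = 0.05145 hr

Final: 0.05145 hr


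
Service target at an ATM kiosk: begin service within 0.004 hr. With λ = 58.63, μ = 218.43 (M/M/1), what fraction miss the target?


ρ = 58.63/218.43 = 0.2684
P(Wq > t) = ρ·e^{−(μ−λ)t} = 0.2684·e^{−0.6392}
= 0.2684·0.527714 = 0.141647

Final: 0.141647


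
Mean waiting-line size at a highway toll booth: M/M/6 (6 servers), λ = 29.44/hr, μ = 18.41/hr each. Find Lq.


a = λ/μ = 1.5991; ρ = a/6 = 0.2665
P₀ = 0.201997
Lq = P₀·a^c·ρ / (c!·(1−ρ)²) = 0.201997·16.72261·0.2665/(720·0.53799)
= 0.002324

Final: 0.002324


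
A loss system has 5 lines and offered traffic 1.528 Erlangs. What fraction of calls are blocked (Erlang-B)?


B(c,a) = (a^c/c!) / Σ_{k=0}^{c} a^k/k!
a^5/5! = 0.069412
Σ terms (k=0..5): 1.00000 + 1.52800 + 1.16739 + 0.59459 + 0.22713 + 0.06941 = 4.586530
B = 0.069412/4.586530 = 0.015134

Final: 0.015134


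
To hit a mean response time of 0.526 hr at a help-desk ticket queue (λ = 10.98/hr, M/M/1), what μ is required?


W = 1/(μ−λ) ⇒ μ − λ = 1/W = 1/0.526 = 1.9011
μ = λ + 1/W = 10.98 + 1.9011 = 12.8811 per hr

Final: 12.8811 /hr


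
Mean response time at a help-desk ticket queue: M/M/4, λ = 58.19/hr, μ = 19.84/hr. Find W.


a = 2.9330; ρ = 0.7332; P₀ = 0.041671
Lq = P₀·a^c·ρ/(c!(1−ρ)²) = 1.32391
Wq = Lq/λ = 1.32391/58.19 = 0.02275 hr
W = Wq + 1/μ = 0.02275 + 0.05040 = 0.07315 hr

Final: 0.07315 hr
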